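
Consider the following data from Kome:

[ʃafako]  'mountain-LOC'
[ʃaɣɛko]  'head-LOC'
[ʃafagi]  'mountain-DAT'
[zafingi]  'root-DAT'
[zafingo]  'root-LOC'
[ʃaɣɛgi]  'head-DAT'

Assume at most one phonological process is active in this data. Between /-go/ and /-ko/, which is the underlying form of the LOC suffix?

The LOC suffix surfaces as [-go] and [-ko], depending on the final segment of the stem.
By contrast the DAT suffix keeps its initial [g] throughout — that segment must be underlying.
The LOC suffix is therefore /-ko/ underlyingly, with post-nasal voicing: voiceless stops become voiced after a nasal.

/-ko/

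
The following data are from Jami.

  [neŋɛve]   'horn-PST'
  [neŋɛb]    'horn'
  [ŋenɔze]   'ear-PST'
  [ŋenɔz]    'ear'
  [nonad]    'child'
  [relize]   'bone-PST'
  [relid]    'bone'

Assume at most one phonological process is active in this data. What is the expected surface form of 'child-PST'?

[nonaze]

The root 'bone' surfaces as [relize] and [relid], with a stem-final [z] ~ [d] alternation.
The stem 'ear' ([ŋenɔze], [ŋenɔz]) shows [z] unchanged in both environments, so [z] cannot be basic with [d] derived in isolation.
The underlying segment must be /d/; voiced stops become fricatives between vowels, yielding [z] there.
From [nonad] the stem 'child' is /nonad/; between vowels this yields [nonaze].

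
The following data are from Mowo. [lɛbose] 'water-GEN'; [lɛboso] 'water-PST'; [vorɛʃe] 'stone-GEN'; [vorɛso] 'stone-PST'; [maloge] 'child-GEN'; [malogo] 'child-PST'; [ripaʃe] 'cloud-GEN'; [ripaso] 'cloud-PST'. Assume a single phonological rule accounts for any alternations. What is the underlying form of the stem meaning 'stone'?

/vorɛʃ/

In [vorɛʃe] and [vorɛso] the final segment of 'stone' alternates: [ʃ] ~ [s].
Compare 'water', with invariant [s] in [lɛbose] and [lɛboso]: an analysis with underlying /s/ and a rule producing [ʃ] before the GEN suffix would wrongly predict alternation here too.
The alternation reflects depalatalization: palato-alveolar /ʃ/ becomes [s] when no front vowel follows. /ʃ/ is underlying.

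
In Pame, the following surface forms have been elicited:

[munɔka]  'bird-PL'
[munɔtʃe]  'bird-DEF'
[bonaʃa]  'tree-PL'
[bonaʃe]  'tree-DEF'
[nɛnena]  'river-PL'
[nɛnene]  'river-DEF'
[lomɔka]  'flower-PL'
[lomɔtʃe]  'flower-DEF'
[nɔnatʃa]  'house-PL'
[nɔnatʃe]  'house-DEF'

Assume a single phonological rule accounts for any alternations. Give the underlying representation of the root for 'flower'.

'flower' shows [k] ~ [tʃ] at the end of the stem ([lomɔka] vs [lomɔtʃe]).
If /tʃ/ were underlying and a rule turned it into [k] before the PL suffix, 'house' would also alternate; but it has [tʃ] in both [nɔnatʃa] and [nɔnatʃe].
So /k/ is underlying, and a rule of palatalization before a front vowel — /k/ becomes palato-alveolar [tʃ] before a front vowel — gives [tʃ].

/lomɔk/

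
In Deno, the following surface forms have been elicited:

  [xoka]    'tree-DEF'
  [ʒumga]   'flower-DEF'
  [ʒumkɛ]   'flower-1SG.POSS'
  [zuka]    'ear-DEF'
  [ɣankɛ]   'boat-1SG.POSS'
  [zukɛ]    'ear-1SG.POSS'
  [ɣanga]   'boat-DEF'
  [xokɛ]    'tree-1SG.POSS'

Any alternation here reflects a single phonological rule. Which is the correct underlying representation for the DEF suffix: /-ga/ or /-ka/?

The DEF morpheme has two allomorphs, [-ga] and [-ka].
The 1SG.POSS suffix, which begins with [k], is invariant after every stem; so [k] is not altered by any rule here.
So the underlying form is /-ga/, and voiced stops become voiceless after a vowel.

/-ga/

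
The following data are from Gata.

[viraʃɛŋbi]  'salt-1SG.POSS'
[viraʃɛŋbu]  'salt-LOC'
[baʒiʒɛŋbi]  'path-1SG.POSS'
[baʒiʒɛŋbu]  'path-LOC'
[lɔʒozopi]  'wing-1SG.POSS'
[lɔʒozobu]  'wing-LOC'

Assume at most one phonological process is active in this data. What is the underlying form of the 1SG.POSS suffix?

/-pi/

The 1SG.POSS suffix surfaces as [-bi] and [-pi], depending on the final segment of the stem.
By contrast the LOC suffix keeps its initial [b] throughout — that segment must be underlying.
So the underlying form is /-pi/, and voiceless stops become voiced after a nasal.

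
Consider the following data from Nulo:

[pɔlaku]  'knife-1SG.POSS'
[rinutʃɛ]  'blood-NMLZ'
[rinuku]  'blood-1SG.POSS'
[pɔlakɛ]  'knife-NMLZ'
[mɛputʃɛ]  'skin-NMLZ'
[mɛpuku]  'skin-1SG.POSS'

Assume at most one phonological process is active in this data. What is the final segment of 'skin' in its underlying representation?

The root 'skin' surfaces as [mɛputʃɛ] and [mɛpuku], with a stem-final [tʃ] ~ [k] alternation.
The stem 'knife' ([pɔlakɛ], [pɔlaku]) shows [k] unchanged in both environments, so [k] cannot be basic with [tʃ] derived before the NMLZ suffix.
The alternation reflects depalatalization: palato-alveolar /tʃ/ becomes [k] when no front vowel follows. /tʃ/ is underlying.

/tʃ/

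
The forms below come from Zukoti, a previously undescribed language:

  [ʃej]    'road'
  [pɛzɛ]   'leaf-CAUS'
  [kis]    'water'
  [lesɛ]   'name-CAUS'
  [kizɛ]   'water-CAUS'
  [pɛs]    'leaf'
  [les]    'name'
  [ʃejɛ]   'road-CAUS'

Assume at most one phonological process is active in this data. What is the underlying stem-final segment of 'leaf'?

The root 'leaf' surfaces as [pɛs] and [pɛzɛ], with a stem-final [s] ~ [z] alternation.
Compare 'name', with invariant [s] in [les] and [lesɛ]: an analysis with underlying /s/ and a rule producing [z] before the CAUS suffix would wrongly predict alternation here too.
So /z/ is underlying, and a rule of word-final obstruent devoicing — voiced obstruents become voiceless word-finally — gives [s].

/z/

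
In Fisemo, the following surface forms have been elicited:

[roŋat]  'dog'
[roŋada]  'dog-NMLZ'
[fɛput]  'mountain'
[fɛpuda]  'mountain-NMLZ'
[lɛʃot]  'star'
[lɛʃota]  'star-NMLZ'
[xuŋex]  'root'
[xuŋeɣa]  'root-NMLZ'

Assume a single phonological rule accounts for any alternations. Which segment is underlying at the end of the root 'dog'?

/d/

'dog' shows [t] ~ [d] at the end of the stem ([roŋat] vs [roŋada]).
But 'star' keeps [t] in both environments ([lɛʃot], [lɛʃota]), so there is no rule changing /t/ to [d] before the NMLZ suffix.
Therefore /d/ is basic and [t] is derived by word-final obstruent devoicing (voiced obstruents become voiceless word-finally).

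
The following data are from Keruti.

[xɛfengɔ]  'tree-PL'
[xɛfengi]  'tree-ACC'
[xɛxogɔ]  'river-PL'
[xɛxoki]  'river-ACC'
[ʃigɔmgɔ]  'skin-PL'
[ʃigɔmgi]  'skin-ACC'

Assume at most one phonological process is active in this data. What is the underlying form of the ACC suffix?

The ACC morpheme has two allomorphs, [-gi] and [-ki].
By contrast the PL suffix keeps its initial [g] throughout — that segment must be underlying.
The ACC suffix is therefore /-ki/ underlyingly, with post-nasal voicing: voiceless stops become voiced after a nasal.

/-ki/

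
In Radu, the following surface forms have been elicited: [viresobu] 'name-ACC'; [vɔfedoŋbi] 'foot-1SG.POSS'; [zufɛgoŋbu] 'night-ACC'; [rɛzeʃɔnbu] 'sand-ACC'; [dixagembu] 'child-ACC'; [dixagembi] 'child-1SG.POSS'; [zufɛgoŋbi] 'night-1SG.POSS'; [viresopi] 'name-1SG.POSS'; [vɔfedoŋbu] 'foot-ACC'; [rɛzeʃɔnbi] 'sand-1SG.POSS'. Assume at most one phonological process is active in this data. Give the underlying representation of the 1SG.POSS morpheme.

The 1SG.POSS morpheme has two allomorphs, [-bi] and [-pi].
By contrast the ACC suffix keeps its initial [b] throughout — that segment must be underlying.
So the underlying form is /-pi/, and voiceless stops become voiced after a nasal.

/-pi/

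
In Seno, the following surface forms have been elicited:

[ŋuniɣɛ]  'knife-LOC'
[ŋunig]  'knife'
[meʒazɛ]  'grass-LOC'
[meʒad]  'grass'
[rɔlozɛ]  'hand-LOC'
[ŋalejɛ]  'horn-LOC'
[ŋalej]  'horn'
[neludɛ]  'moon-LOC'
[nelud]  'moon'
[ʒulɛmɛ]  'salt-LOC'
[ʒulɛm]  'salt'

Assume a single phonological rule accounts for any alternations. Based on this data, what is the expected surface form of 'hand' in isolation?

In [meʒazɛ] and [meʒad] the final segment of 'grass' alternates: [z] ~ [d].
The stem 'moon' ([neludɛ], [nelud]) shows [d] unchanged in both environments, so [d] cannot be basic with [z] derived before the LOC suffix.
So /z/ is underlying, and a rule of word-final hardening — voiced fricatives become stops word-finally — gives [d].
The one attested form of 'hand', [rɔlozɛ], shows underlying /rɔloz/. Applying the same rule word-finally gives [rɔlod].

[rɔlod]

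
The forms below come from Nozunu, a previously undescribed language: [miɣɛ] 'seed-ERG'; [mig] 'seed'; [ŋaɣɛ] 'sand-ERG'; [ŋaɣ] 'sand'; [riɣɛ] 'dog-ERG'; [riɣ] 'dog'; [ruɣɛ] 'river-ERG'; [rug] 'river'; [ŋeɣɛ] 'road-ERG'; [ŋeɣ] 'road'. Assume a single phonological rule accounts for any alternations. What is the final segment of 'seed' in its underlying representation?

/g/

'seed' shows [ɣ] ~ [g] at the end of the stem ([miɣɛ] vs [mig]).
But 'sand' keeps [ɣ] in both environments ([ŋaɣɛ], [ŋaɣ]), so there is no rule changing /ɣ/ to [g] in isolation.
The alternation reflects intervocalic spirantization: voiced stops become fricatives between vowels. /g/ is underlying.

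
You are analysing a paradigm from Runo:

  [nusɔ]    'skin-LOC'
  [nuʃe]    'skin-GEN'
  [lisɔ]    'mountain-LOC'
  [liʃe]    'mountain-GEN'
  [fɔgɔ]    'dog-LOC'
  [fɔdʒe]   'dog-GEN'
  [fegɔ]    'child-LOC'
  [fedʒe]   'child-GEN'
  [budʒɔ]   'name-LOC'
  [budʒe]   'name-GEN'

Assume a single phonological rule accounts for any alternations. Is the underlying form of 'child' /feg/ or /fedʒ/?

'child' shows [g] ~ [dʒ] at the end of the stem ([fegɔ] vs [fedʒe]).
Compare 'name', with invariant [dʒ] in [budʒɔ] and [budʒe]: an analysis with underlying /dʒ/ and a rule producing [g] before the LOC suffix would wrongly predict alternation here too.
The alternation reflects palatalization before a front vowel: /g/ and /s/ become palato-alveolar [dʒ] and [ʃ] before a front vowel. /g/ is underlying.

/feg/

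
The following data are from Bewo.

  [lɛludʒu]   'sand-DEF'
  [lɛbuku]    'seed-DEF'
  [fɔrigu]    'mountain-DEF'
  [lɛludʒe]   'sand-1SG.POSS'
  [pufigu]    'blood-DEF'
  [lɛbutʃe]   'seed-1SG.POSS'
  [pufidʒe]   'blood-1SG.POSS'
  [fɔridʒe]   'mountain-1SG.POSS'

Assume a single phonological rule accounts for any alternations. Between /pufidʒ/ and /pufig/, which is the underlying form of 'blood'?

/pufig/

'blood' shows [g] ~ [dʒ] at the end of the stem ([pufigu] vs [pufidʒe]).
But 'sand' keeps [dʒ] in both environments ([lɛludʒu], [lɛludʒe]), so there is no rule changing /dʒ/ to [g] before the DEF suffix.
The underlying segment must be /g/; /k/ and /g/ become palato-alveolar [tʃ] and [dʒ] before a front vowel, yielding [dʒ] there.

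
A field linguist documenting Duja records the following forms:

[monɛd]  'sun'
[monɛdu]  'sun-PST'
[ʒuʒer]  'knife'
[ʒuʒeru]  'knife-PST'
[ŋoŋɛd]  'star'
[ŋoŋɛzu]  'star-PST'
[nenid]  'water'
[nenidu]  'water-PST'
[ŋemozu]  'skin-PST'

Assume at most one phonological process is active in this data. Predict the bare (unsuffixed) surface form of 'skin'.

'star' shows [d] ~ [z] at the end of the stem ([ŋoŋɛd] vs [ŋoŋɛzu]).
If /d/ were underlying and a rule turned it into [z] before the PST suffix, 'water' would also alternate; but it has [d] in both [nenid] and [nenidu].
The underlying segment must be /z/; voiced fricatives become stops word-finally, yielding [d] there.
From [ŋemozu] the stem 'skin' is /ŋemoz/; word-finally this yields [ŋemod].

[ŋemod]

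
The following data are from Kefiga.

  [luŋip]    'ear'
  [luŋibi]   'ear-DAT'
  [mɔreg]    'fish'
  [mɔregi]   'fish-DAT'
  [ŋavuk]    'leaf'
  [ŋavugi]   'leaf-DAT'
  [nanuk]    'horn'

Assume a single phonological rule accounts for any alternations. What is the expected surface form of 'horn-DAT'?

[nanugi]

'leaf' shows [k] ~ [g] at the end of the stem ([ŋavuk] vs [ŋavugi]).
Compare 'fish', with invariant [g] in [mɔreg] and [mɔregi]: an analysis with underlying /g/ and a rule producing [k] in isolation would wrongly predict alternation here too.
So /k/ is underlying, and a rule of intervocalic voicing — voiceless stops become voiced between vowels — gives [g].
From [nanuk] the stem 'horn' is /nanuk/; between vowels this yields [nanugi].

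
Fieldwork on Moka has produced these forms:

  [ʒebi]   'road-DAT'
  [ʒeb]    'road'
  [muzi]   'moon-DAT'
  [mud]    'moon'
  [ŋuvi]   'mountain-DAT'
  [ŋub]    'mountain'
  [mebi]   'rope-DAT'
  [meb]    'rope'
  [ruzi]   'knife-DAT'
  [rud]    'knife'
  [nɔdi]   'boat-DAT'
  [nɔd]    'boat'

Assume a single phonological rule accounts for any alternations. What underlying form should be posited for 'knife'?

In [ruzi] and [rud] the final segment of 'knife' alternates: [z] ~ [d].
If /d/ were underlying and a rule turned it into [z] before the DAT suffix, 'boat' would also alternate; but it has [d] in both [nɔdi] and [nɔd].
Therefore /z/ is basic and [d] is derived by word-final hardening (voiced fricatives become stops word-finally).

/ruz/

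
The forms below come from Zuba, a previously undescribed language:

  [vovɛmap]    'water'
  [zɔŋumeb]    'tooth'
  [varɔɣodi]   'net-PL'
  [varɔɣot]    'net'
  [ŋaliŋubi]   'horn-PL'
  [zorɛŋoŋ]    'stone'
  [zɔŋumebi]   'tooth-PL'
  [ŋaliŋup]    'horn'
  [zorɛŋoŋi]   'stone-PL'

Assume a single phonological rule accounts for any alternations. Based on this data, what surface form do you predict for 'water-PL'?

In [ŋaliŋubi] and [ŋaliŋup] the final segment of 'horn' alternates: [b] ~ [p].
If /b/ were underlying and a rule turned it into [p] in isolation, 'tooth' would also alternate; but it has [b] in both [zɔŋumebi] and [zɔŋumeb].
So /p/ is underlying, and a rule of intervocalic voicing — voiceless stops become voiced between vowels — gives [b].
The one attested form of 'water', [vovɛmap], shows underlying /vovɛmap/. Applying the same rule between vowels gives [vovɛmabi].

[vovɛmabi]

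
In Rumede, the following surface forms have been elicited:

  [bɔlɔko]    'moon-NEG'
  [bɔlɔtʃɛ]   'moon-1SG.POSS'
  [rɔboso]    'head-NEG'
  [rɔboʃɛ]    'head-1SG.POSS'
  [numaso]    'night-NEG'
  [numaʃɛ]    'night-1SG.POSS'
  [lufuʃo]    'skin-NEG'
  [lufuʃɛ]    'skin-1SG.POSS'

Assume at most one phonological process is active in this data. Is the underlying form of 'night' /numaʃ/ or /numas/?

In [numaso] and [numaʃɛ] the final segment of 'night' alternates: [s] ~ [ʃ].
But 'skin' keeps [ʃ] in both environments ([lufuʃo], [lufuʃɛ]), so there is no rule changing /ʃ/ to [s] before the NEG suffix.
The alternation reflects palatalization before a front vowel: /k/ and /s/ become palato-alveolar [tʃ] and [ʃ] before a front vowel. /s/ is underlying.

/numas/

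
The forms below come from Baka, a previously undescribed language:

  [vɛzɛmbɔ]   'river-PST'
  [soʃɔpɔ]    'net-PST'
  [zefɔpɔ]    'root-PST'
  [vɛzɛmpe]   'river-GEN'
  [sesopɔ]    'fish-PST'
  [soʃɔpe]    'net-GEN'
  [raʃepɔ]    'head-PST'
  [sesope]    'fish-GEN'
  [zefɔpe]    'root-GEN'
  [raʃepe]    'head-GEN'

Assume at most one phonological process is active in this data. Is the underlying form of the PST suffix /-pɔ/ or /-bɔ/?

/-bɔ/

The PST morpheme has two allomorphs, [-bɔ] and [-pɔ].
The GEN suffix, which begins with [p], is invariant after every stem; so [p] is not altered by any rule here.
So the underlying form is /-bɔ/, and voiced stops become voiceless after a vowel.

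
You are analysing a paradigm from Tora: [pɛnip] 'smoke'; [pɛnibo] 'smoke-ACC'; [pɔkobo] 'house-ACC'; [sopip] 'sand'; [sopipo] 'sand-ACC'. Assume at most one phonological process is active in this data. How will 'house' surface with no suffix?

[pɔkop]

'smoke' shows [p] ~ [b] at the end of the stem ([pɛnip] vs [pɛnibo]).
Compare 'sand', with invariant [p] in [sopip] and [sopipo]: an analysis with underlying /p/ and a rule producing [b] before the ACC suffix would wrongly predict alternation here too.
So /b/ is underlying, and a rule of word-final obstruent devoicing — voiced obstruents become voiceless word-finally — gives [p].
The one attested form of 'house', [pɔkobo], shows underlying /pɔkob/. Applying the same rule word-finally gives [pɔkop].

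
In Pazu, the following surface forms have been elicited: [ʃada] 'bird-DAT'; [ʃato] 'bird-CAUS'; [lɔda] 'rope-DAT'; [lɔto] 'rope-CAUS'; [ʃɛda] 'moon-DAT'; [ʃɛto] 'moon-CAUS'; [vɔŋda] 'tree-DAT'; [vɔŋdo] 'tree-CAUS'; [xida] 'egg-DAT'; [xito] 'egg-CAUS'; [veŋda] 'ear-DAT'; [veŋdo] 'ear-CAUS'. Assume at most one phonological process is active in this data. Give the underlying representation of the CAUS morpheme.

The CAUS suffix surfaces as [-do] and [-to], depending on the final segment of the stem.
By contrast the DAT suffix keeps its initial [d] throughout — that segment must be underlying.
So the underlying form is /-to/, and voiceless stops become voiced after a nasal.

/-to/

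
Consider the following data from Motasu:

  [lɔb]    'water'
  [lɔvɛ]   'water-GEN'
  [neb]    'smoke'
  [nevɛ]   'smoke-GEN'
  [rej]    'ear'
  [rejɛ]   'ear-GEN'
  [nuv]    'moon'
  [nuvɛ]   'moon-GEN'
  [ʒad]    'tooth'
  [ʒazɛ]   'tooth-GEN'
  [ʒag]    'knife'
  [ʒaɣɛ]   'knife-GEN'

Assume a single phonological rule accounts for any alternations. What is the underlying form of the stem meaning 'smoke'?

'smoke' shows [b] ~ [v] at the end of the stem ([neb] vs [nevɛ]).
Compare 'moon', with invariant [v] in [nuv] and [nuvɛ]: an analysis with underlying /v/ and a rule producing [b] in isolation would wrongly predict alternation here too.
So /b/ is underlying, and a rule of intervocalic spirantization — voiced stops become fricatives between vowels — gives [v].

/neb/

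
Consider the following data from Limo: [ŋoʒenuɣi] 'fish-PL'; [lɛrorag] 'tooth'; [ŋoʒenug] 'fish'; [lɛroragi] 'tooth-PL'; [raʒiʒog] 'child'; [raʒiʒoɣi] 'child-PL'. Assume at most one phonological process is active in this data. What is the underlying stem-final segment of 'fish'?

/ɣ/

'fish' shows [g] ~ [ɣ] at the end of the stem ([ŋoʒenug] vs [ŋoʒenuɣi]).
Compare 'tooth', with invariant [g] in [lɛrorag] and [lɛroragi]: an analysis with underlying /g/ and a rule producing [ɣ] before the PL suffix would wrongly predict alternation here too.
Therefore /ɣ/ is basic and [g] is derived by word-final hardening (voiced fricatives become stops word-finally).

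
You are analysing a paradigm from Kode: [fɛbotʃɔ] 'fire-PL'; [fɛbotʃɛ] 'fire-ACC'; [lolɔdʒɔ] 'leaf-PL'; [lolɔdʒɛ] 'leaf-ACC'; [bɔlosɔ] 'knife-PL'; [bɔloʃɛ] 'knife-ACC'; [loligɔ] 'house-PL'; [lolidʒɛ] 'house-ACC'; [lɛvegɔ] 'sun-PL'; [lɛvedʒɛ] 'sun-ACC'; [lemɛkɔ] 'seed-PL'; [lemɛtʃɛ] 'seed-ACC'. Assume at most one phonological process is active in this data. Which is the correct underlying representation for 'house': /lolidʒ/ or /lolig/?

'house' shows [g] ~ [dʒ] at the end of the stem ([loligɔ] vs [lolidʒɛ]).
If /dʒ/ were underlying and a rule turned it into [g] before the PL suffix, 'leaf' would also alternate; but it has [dʒ] in both [lolɔdʒɔ] and [lolɔdʒɛ].
The underlying segment must be /g/; /k/, /g/ and /s/ become palato-alveolar [tʃ], [dʒ] and [ʃ] before a front vowel, yielding [dʒ] there.

/lolig/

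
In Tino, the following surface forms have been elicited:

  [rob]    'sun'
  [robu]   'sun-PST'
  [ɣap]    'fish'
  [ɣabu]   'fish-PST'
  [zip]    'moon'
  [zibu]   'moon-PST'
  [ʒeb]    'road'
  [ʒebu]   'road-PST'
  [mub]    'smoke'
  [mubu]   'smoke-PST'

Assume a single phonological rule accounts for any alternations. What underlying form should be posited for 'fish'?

/ɣap/

'fish' shows [p] ~ [b] at the end of the stem ([ɣap] vs [ɣabu]).
But 'road' keeps [b] in both environments ([ʒeb], [ʒebu]), so there is no rule changing /b/ to [p] in isolation.
The underlying segment must be /p/; voiceless stops become voiced between vowels, yielding [b] there.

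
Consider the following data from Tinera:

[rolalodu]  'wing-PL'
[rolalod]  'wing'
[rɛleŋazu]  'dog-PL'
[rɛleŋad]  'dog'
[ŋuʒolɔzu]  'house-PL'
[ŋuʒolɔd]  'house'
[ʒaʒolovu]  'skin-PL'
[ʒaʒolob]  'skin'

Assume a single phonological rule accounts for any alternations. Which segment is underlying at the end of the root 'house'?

/z/

The root 'house' surfaces as [ŋuʒolɔzu] and [ŋuʒolɔd], with a stem-final [z] ~ [d] alternation.
But 'wing' keeps [d] in both environments ([rolalodu], [rolalod]), so there is no rule changing /d/ to [z] before the PL suffix.
The alternation reflects word-final hardening: voiced fricatives become stops word-finally. /z/ is underlying.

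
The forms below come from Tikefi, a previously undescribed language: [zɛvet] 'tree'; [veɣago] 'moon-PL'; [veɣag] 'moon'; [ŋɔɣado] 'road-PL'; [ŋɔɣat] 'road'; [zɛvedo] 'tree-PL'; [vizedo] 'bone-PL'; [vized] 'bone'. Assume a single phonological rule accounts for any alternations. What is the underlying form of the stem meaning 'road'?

/ŋɔɣat/

'road' shows [t] ~ [d] at the end of the stem ([ŋɔɣat] vs [ŋɔɣado]).
But 'bone' keeps [d] in both environments ([vized], [vizedo]), so there is no rule changing /d/ to [t] in isolation.
The alternation reflects intervocalic voicing: voiceless stops become voiced between vowels. /t/ is underlying.
The underlying form of 'road' is therefore /ŋɔɣat/.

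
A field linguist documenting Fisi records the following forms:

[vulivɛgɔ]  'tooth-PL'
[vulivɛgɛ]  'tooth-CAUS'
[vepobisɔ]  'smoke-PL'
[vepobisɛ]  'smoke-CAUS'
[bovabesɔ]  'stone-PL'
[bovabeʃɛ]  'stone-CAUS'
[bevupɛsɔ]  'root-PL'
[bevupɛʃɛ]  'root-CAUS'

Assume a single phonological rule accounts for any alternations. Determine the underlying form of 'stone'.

The root 'stone' surfaces as [bovabesɔ] and [bovabeʃɛ], with a stem-final [s] ~ [ʃ] alternation.
If /s/ were underlying and a rule turned it into [ʃ] before the CAUS suffix, 'smoke' would also alternate; but it has [s] in both [vepobisɔ] and [vepobisɛ].
The alternation reflects depalatalization: palato-alveolar /ʃ/ becomes [s] when no front vowel follows. /ʃ/ is underlying.

/bovabeʃ/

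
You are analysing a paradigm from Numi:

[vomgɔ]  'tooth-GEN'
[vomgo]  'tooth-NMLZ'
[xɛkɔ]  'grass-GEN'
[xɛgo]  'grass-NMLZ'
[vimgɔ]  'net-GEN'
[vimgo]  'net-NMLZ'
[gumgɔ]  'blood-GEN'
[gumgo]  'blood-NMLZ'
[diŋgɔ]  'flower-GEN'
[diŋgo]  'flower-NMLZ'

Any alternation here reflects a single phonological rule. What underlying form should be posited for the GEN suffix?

The GEN suffix surfaces as [-gɔ] and [-kɔ], depending on the final segment of the stem.
The NMLZ suffix, which begins with [g], is invariant after every stem; so [g] is not altered by any rule here.
The GEN suffix is therefore /-kɔ/ underlyingly, with post-nasal voicing: voiceless stops become voiced after a nasal.

/-kɔ/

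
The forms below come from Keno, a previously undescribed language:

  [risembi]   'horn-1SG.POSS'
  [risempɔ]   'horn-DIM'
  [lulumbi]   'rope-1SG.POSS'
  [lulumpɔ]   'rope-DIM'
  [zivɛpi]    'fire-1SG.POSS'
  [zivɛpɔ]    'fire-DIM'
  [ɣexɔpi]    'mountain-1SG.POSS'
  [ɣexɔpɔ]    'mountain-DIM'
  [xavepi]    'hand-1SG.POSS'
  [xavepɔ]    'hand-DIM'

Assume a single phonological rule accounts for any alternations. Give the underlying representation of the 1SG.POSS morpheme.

/-bi/

The 1SG.POSS morpheme has two allomorphs, [-bi] and [-pi].
The DIM suffix, which begins with [p], is invariant after every stem; so [p] is not altered by any rule here.
The 1SG.POSS suffix is therefore /-bi/ underlyingly, with post-vocalic devoicing: voiced stops become voiceless after a vowel.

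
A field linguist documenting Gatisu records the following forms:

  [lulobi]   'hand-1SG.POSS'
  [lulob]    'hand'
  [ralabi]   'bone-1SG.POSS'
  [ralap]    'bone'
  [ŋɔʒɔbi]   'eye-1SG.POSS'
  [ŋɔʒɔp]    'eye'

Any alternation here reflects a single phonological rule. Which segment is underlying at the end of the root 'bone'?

/p/

In [ralabi] and [ralap] the final segment of 'bone' alternates: [b] ~ [p].
But 'hand' keeps [b] in both environments ([lulobi], [lulob]), so there is no rule changing /b/ to [p] in isolation.
So /p/ is underlying, and a rule of intervocalic voicing — voiceless stops become voiced between vowels — gives [b].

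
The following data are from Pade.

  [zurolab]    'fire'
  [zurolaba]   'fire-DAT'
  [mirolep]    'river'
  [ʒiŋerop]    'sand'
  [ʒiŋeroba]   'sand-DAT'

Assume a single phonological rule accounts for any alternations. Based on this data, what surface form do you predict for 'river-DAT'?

[miroleba]

In [ʒiŋerop] and [ʒiŋeroba] the final segment of 'sand' alternates: [p] ~ [b].
Compare 'fire', with invariant [b] in [zurolab] and [zurolaba]: an analysis with underlying /b/ and a rule producing [p] in isolation would wrongly predict alternation here too.
The alternation reflects intervocalic voicing: voiceless stops become voiced between vowels. /p/ is underlying.
From [mirolep] the stem 'river' is /mirolep/; between vowels this yields [miroleba].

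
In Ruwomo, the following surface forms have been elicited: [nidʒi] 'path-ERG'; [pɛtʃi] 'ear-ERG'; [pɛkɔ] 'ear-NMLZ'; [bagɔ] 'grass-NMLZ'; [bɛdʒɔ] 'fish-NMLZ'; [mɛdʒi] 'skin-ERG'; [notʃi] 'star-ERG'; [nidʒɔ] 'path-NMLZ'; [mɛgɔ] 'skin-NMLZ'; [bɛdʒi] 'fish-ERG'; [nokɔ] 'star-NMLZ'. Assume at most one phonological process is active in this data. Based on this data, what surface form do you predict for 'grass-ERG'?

The root 'skin' surfaces as [mɛgɔ] and [mɛdʒi], with a stem-final [g] ~ [dʒ] alternation.
But 'fish' keeps [dʒ] in both environments ([bɛdʒɔ], [bɛdʒi]), so there is no rule changing /dʒ/ to [g] before the NMLZ suffix.
So /g/ is underlying, and a rule of palatalization before a front vowel — /k/ and /g/ become palato-alveolar [tʃ] and [dʒ] before a front vowel — gives [dʒ].
From [bagɔ] the stem 'grass' is /bag/; before a front vowel this yields [badʒi].

[badʒi]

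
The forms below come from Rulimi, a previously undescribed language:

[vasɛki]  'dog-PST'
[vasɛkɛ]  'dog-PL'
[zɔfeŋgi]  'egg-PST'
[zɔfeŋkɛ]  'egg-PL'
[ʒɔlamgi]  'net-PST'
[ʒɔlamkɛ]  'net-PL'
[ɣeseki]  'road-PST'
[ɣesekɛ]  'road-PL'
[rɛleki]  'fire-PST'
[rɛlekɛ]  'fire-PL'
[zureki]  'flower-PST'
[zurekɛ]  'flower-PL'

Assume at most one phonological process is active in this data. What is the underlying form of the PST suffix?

The PST suffix surfaces as [-gi] and [-ki], depending on the final segment of the stem.
The PL suffix, which begins with [k], is invariant after every stem; so [k] is not altered by any rule here.
The PST suffix is therefore /-gi/ underlyingly, with post-vocalic devoicing: voiced stops become voiceless after a vowel.

/-gi/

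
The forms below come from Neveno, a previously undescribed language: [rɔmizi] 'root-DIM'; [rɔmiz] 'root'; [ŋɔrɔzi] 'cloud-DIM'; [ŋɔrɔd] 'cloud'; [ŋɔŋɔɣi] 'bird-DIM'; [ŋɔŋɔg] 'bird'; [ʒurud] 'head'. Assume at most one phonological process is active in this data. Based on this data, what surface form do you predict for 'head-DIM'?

'cloud' shows [z] ~ [d] at the end of the stem ([ŋɔrɔzi] vs [ŋɔrɔd]).
The stem 'root' ([rɔmizi], [rɔmiz]) shows [z] unchanged in both environments, so [z] cannot be basic with [d] derived in isolation.
The alternation reflects intervocalic spirantization: voiced stops become fricatives between vowels. /d/ is underlying.
The one attested form of 'head', [ʒurud], shows underlying /ʒurud/. Applying the same rule between vowels gives [ʒuruzi].

[ʒuruzi]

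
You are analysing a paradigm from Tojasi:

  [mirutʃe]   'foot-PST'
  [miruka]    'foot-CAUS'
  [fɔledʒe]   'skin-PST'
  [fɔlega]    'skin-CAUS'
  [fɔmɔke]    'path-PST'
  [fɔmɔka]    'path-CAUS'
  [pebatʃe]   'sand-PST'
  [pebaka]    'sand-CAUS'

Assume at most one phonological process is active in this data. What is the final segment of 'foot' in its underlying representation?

/tʃ/

'foot' shows [tʃ] ~ [k] at the end of the stem ([mirutʃe] vs [miruka]).
But 'path' keeps [k] in both environments ([fɔmɔke], [fɔmɔka]), so there is no rule changing /k/ to [tʃ] before the PST suffix.
So /tʃ/ is underlying, and a rule of depalatalization — palato-alveolar /tʃ/ and /dʒ/ become [k] and [g] when no front vowel follows — gives [k].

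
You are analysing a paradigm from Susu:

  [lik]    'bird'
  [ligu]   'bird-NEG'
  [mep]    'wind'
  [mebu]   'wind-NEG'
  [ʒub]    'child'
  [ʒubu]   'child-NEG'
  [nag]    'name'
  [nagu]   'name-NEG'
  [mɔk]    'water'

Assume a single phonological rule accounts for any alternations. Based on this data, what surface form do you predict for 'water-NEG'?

[mɔgu]

The stem for 'bird' ends in [k] in [lik] but [g] in [ligu].
The stem 'name' ([nag], [nagu]) shows [g] unchanged in both environments, so [g] cannot be basic with [k] derived in isolation.
Therefore /k/ is basic and [g] is derived by intervocalic voicing (voiceless stops become voiced between vowels).
From [mɔk] the stem 'water' is /mɔk/; between vowels this yields [mɔgu].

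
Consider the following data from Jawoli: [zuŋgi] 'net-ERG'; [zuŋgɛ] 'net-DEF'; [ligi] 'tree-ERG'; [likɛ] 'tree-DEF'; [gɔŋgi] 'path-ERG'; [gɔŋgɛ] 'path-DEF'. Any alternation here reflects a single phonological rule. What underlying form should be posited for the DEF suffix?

The DEF suffix surfaces as [-gɛ] and [-kɛ], depending on the final segment of the stem.
The ERG suffix, which begins with [g], is invariant after every stem; so [g] is not altered by any rule here.
The DEF suffix is therefore /-kɛ/ underlyingly, with post-nasal voicing: voiceless stops become voiced after a nasal.

/-kɛ/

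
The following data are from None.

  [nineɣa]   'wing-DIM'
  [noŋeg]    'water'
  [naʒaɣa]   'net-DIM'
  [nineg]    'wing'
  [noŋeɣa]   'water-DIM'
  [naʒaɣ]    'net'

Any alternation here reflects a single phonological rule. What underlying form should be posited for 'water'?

/noŋeg/

'water' shows [ɣ] ~ [g] at the end of the stem ([noŋeɣa] vs [noŋeg]).
If /ɣ/ were underlying and a rule turned it into [g] in isolation, 'net' would also alternate; but it has [ɣ] in both [naʒaɣa] and [naʒaɣ].
The underlying segment must be /g/; voiced stops become fricatives between vowels, yielding [ɣ] there.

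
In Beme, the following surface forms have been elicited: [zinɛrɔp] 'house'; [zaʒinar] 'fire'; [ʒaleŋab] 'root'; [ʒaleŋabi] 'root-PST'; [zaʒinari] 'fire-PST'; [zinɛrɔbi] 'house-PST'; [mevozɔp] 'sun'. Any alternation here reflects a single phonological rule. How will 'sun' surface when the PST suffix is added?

'house' shows [b] ~ [p] at the end of the stem ([zinɛrɔbi] vs [zinɛrɔp]).
But 'root' keeps [b] in both environments ([ʒaleŋabi], [ʒaleŋab]), so there is no rule changing /b/ to [p] in isolation.
The alternation reflects intervocalic voicing: voiceless stops become voiced between vowels. /p/ is underlying.
From [mevozɔp] the stem 'sun' is /mevozɔp/; between vowels this yields [mevozɔbi].

[mevozɔbi]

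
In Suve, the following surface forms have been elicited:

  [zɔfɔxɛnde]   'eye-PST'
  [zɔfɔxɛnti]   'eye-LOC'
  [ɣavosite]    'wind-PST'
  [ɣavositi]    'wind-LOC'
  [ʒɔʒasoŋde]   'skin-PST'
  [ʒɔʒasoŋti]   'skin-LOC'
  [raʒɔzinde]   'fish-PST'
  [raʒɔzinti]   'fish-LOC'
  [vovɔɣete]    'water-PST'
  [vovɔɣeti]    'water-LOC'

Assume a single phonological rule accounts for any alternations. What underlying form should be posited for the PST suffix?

/-de/

The PST suffix surfaces as [-de] and [-te], depending on the final segment of the stem.
The LOC suffix, which begins with [t], is invariant after every stem; so [t] is not altered by any rule here.
So the underlying form is /-de/, and voiced stops become voiceless after a vowel.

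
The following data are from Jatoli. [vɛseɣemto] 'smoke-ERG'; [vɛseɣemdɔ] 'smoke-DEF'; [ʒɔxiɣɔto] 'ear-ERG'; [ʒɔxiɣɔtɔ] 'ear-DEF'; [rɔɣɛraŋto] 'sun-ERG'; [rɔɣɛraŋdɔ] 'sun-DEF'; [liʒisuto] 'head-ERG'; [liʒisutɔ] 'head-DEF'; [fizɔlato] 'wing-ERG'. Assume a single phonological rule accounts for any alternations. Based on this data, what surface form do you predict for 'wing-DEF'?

The DEF suffix surfaces as [-dɔ] and [-tɔ], depending on the final segment of the stem.
By contrast the ERG suffix keeps its initial [t] throughout — that segment must be underlying.
The DEF suffix is therefore /-dɔ/ underlyingly, with post-vocalic devoicing: voiced stops become voiceless after a vowel.
After 'wing', which ends in a vowel, the suffix surfaces as [-tɔ], giving [fizɔlatɔ].

[fizɔlatɔ]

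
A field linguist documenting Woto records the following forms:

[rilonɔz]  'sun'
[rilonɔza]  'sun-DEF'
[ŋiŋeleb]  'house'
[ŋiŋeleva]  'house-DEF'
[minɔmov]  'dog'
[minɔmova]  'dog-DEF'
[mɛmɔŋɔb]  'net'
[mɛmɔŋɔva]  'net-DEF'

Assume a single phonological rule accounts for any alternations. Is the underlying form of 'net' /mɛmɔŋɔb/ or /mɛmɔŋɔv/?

/mɛmɔŋɔb/

The root 'net' surfaces as [mɛmɔŋɔb] and [mɛmɔŋɔva], with a stem-final [b] ~ [v] alternation.
Compare 'dog', with invariant [v] in [minɔmov] and [minɔmova]: an analysis with underlying /v/ and a rule producing [b] in isolation would wrongly predict alternation here too.
The underlying segment must be /b/; voiced stops become fricatives between vowels, yielding [v] there.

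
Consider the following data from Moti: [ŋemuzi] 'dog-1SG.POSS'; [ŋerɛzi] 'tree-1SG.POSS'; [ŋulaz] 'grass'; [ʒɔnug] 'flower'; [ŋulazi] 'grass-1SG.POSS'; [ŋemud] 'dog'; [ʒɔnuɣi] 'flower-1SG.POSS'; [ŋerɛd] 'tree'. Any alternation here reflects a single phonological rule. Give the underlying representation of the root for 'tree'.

/ŋerɛd/

'tree' shows [d] ~ [z] at the end of the stem ([ŋerɛd] vs [ŋerɛzi]).
Compare 'grass', with invariant [z] in [ŋulaz] and [ŋulazi]: an analysis with underlying /z/ and a rule producing [d] in isolation would wrongly predict alternation here too.
The alternation reflects intervocalic spirantization: voiced stops become fricatives between vowels. /d/ is underlying.
So 'tree' = /ŋerɛd/.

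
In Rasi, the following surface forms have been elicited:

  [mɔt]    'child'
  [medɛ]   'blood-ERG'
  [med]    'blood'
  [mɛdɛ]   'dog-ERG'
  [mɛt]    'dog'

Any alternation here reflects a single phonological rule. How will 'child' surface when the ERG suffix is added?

[mɔdɛ]

'dog' shows [d] ~ [t] at the end of the stem ([mɛdɛ] vs [mɛt]).
Compare 'blood', with invariant [d] in [medɛ] and [med]: an analysis with underlying /d/ and a rule producing [t] in isolation would wrongly predict alternation here too.
Therefore /t/ is basic and [d] is derived by intervocalic voicing (voiceless stops become voiced between vowels).
From [mɔt] the stem 'child' is /mɔt/; between vowels this yields [mɔdɛ].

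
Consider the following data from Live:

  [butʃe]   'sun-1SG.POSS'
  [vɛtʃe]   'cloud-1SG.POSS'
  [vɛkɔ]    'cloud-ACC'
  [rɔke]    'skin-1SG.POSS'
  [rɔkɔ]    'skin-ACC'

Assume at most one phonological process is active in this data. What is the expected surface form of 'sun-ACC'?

In [vɛtʃe] and [vɛkɔ] the final segment of 'cloud' alternates: [tʃ] ~ [k].
Compare 'skin', with invariant [k] in [rɔke] and [rɔkɔ]: an analysis with underlying /k/ and a rule producing [tʃ] before the 1SG.POSS suffix would wrongly predict alternation here too.
The alternation reflects depalatalization: palato-alveolar /tʃ/ becomes [k] when no front vowel follows. /tʃ/ is underlying.
The one attested form of 'sun', [butʃe], shows underlying /butʃ/. Applying the same rule when no front vowel follows gives [bukɔ].

[bukɔ]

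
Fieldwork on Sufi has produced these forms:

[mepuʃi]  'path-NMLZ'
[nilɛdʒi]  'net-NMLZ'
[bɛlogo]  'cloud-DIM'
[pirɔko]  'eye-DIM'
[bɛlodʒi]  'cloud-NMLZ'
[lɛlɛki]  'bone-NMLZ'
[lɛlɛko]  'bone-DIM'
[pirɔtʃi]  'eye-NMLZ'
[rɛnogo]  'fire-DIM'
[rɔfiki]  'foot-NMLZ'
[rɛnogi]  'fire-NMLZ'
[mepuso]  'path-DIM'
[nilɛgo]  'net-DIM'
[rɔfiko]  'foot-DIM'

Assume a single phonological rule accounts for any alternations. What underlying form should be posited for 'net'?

In [nilɛgo] and [nilɛdʒi] the final segment of 'net' alternates: [g] ~ [dʒ].
Compare 'fire', with invariant [g] in [rɛnogo] and [rɛnogi]: an analysis with underlying /g/ and a rule producing [dʒ] before the NMLZ suffix would wrongly predict alternation here too.
So /dʒ/ is underlying, and a rule of depalatalization — palato-alveolar /tʃ/, /dʒ/ and /ʃ/ become [k], [g] and [s] when no front vowel follows — gives [g].

/nilɛdʒ/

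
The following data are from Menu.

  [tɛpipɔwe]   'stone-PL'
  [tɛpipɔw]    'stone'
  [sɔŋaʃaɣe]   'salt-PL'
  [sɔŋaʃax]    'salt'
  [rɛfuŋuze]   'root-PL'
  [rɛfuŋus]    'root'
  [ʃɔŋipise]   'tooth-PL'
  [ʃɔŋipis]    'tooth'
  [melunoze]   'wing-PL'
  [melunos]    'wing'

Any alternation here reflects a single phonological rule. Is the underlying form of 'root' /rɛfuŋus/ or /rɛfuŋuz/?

/rɛfuŋuz/

In [rɛfuŋuze] and [rɛfuŋus] the final segment of 'root' alternates: [z] ~ [s].
If /s/ were underlying and a rule turned it into [z] before the PL suffix, 'tooth' would also alternate; but it has [s] in both [ʃɔŋipise] and [ʃɔŋipis].
The underlying segment must be /z/; voiced obstruents become voiceless word-finally, yielding [s] there.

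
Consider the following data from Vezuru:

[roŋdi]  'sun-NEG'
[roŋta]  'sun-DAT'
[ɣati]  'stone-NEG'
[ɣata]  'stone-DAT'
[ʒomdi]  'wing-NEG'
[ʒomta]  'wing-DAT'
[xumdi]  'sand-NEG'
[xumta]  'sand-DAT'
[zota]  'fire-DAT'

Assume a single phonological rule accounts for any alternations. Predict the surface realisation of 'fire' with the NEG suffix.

The NEG suffix surfaces as [-di] and [-ti], depending on the final segment of the stem.
The DAT suffix, which begins with [t], is invariant after every stem; so [t] is not altered by any rule here.
So the underlying form is /-di/, and voiced stops become voiceless after a vowel.
After 'fire', which ends in a vowel, the suffix surfaces as [-ti], giving [zoti].

[zoti]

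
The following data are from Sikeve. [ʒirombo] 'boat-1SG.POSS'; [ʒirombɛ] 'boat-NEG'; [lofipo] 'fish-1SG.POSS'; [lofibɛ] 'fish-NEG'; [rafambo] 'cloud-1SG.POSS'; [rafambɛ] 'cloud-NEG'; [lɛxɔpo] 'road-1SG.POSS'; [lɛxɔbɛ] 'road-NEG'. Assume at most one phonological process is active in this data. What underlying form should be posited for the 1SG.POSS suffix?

/-po/

The 1SG.POSS morpheme has two allomorphs, [-bo] and [-po].
By contrast the NEG suffix keeps its initial [b] throughout — that segment must be underlying.
The 1SG.POSS suffix is therefore /-po/ underlyingly, with post-nasal voicing: voiceless stops become voiced after a nasal.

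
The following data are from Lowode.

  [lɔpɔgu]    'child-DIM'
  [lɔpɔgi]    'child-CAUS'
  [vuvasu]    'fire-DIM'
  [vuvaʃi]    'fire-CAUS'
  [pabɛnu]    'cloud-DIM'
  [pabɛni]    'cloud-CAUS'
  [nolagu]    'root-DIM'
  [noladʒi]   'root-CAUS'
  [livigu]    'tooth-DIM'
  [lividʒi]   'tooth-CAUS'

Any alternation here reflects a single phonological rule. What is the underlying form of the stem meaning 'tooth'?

/lividʒ/

The stem for 'tooth' ends in [g] in [livigu] but [dʒ] in [lividʒi].
If /g/ were underlying and a rule turned it into [dʒ] before the CAUS suffix, 'child' would also alternate; but it has [g] in both [lɔpɔgu] and [lɔpɔgi].
So /dʒ/ is underlying, and a rule of depalatalization — palato-alveolar /dʒ/ and /ʃ/ become [g] and [s] when no front vowel follows — gives [g].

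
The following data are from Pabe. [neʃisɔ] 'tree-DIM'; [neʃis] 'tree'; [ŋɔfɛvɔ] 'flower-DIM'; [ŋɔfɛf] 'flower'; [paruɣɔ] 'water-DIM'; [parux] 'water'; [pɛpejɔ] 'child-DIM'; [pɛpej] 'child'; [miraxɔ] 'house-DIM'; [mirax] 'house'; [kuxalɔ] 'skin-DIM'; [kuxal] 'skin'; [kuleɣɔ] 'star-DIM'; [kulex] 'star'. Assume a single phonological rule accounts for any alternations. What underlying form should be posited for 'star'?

/kuleɣ/

In [kuleɣɔ] and [kulex] the final segment of 'star' alternates: [ɣ] ~ [x].
But 'house' keeps [x] in both environments ([miraxɔ], [mirax]), so there is no rule changing /x/ to [ɣ] before the DIM suffix.
The underlying segment must be /ɣ/; voiced obstruents become voiceless word-finally, yielding [x] there.
So 'star' = /kuleɣ/.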